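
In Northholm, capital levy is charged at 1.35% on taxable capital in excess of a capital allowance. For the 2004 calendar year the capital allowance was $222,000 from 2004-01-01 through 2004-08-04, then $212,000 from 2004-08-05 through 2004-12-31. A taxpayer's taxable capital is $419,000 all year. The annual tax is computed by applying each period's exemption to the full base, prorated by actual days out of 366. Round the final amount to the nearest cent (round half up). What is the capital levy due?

$2,714.46

2004-01-01 to 2004-08-04: 217 days, exemption $222,000 → ($419,000 − $222,000) × 1.35% × 217/366 = $1,576.8074
2004-08-05 to 2004-12-31: 149 days, exemption $212,000 → ($419,000 − $212,000) × 1.35% × 149/366 = $1,137.6516
Total = $2,714.4590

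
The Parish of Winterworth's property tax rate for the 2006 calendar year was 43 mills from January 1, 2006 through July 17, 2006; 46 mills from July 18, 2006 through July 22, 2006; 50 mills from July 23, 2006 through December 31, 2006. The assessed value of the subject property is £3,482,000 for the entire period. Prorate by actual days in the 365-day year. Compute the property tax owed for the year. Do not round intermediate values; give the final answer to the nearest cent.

January 1 – July 17, 2006: 198 days at 43 mills → £3,482,000 × 4.3% × 198/365 = £81,221.2274
July 18 – July 22, 2006: 5 days at 46 mills → £3,482,000 × 4.6% × 5/365 = £2,194.1370
July 23 – December 31, 2006: 162 days at 50 mills → £3,482,000 × 5% × 162/365 = £77,271.7808
Total = £160,687.1452

£160,687.15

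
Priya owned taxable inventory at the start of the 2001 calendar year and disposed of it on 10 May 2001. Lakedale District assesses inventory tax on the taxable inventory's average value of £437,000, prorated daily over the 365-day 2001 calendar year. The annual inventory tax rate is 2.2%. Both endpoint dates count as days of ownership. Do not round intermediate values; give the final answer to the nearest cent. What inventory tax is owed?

Days held (1 January – 10 May 2001): 130 out of 365
Tax = £437,000 × 2.2% × 130/365 = £3,424.1644

£3,424.16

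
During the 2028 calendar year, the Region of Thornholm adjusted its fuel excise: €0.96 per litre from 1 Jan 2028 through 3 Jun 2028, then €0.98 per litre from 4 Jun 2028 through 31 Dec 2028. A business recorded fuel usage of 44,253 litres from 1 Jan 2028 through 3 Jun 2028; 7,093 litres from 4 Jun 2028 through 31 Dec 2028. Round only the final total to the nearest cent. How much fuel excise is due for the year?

€49,434.02

1 Jan – 3 Jun 2028: 44,253 litres at €0.96/litre → €42,482.88
4 Jun – 31 Dec 2028: 7,093 litres at €0.98/litre → €6,951.14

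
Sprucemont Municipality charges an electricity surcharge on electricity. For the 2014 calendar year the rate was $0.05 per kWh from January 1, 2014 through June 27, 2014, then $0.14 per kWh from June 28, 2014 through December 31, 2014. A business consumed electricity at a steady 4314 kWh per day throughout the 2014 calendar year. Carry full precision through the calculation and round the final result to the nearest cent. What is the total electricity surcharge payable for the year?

January 1 – June 27, 2014: 178 days × 4314 kWh/day = 767,892 kWh at $0.05/kWh → $38,394.60
June 28 – December 31, 2014: 187 days × 4314 kWh/day = 806,718 kWh at $0.14/kWh → $112,940.52

$151,335.12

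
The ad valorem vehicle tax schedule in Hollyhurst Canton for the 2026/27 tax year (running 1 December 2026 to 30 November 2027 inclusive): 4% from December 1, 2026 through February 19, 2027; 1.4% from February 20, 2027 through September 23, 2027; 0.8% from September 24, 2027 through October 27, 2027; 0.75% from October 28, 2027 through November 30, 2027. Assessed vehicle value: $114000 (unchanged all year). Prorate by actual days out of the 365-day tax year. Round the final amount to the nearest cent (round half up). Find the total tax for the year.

$2121.02

December 1, 2026 – February 19, 2027: 81 days at 4% → $114000 × 4% × 81/365 = $1011.9452
February 20 – September 23, 2027: 216 days at 1.4% → $114000 × 1.4% × 216/365 = $944.4822
September 24 – October 27, 2027: 34 days at 0.8% → $114000 × 0.8% × 34/365 = $84.9534
October 28 – November 30, 2027: 34 days at 0.75% → $114000 × 0.75% × 34/365 = $79.6438
Total = $2121.0247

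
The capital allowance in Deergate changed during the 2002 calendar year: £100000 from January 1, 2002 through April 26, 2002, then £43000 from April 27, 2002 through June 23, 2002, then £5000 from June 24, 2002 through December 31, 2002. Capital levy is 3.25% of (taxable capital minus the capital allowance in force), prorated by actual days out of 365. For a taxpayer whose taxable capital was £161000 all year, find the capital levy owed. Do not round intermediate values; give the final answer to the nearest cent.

January 1 – April 26, 2002: 116 days, exemption £100000 → (£161000 − £100000) × 3.25% × 116/365 = £630.0548
April 27 – June 23, 2002: 58 days, exemption £43000 → (£161000 − £43000) × 3.25% × 58/365 = £609.3973
June 24 – December 31, 2002: 191 days, exemption £5000 → (£161000 − £5000) × 3.25% × 191/365 = £2653.0685
Total = £3892.5205

£3892.52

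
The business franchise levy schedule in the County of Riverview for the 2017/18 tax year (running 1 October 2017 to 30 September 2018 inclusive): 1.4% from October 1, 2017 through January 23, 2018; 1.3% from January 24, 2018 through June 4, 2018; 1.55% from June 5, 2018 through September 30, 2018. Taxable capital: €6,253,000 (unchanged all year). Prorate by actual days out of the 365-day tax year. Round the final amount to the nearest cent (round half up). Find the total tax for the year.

€88,312.92

October 1, 2017 – January 23, 2018: 115 days at 1.4% → €6,253,000 × 1.4% × 115/365 = €27,581.7260
January 24 – June 4, 2018: 132 days at 1.3% → €6,253,000 × 1.3% × 132/365 = €29,397.6658
June 5 – September 30, 2018: 118 days at 1.55% → €6,253,000 × 1.55% × 118/365 = €31,333.5260
Total = €88,312.9178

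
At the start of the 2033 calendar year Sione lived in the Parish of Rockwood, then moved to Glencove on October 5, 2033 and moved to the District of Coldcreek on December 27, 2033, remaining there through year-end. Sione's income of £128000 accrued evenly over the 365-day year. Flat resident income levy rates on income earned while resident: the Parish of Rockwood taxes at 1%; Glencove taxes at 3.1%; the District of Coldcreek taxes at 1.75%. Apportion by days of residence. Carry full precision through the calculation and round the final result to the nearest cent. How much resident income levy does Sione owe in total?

The Parish of Rockwood, January 1 – October 4, 2033: 277 days → £128000 × 1% × 277/365 = £971.3973
Glencove, October 5 – December 26, 2033: 83 days → £128000 × 3.1% × 83/365 = £902.3123
The District of Coldcreek, December 27 – December 31, 2033: 5 days → £128000 × 1.75% × 5/365 = £30.6849
Total = £1904.3945

£1904.39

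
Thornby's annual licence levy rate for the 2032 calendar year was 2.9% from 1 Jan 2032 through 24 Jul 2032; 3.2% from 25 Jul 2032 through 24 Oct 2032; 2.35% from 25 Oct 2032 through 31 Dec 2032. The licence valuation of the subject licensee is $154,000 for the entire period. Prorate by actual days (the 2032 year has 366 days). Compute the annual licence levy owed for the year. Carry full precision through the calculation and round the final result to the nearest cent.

1 Jan – 24 Jul 2032: 206 days at 2.9% → $154,000 × 2.9% × 206/366 = $2,513.6503
25 Jul – 24 Oct 2032: 92 days at 3.2% → $154,000 × 3.2% × 92/366 = $1,238.7322
25 Oct – 31 Dec 2032: 68 days at 2.35% → $154,000 × 2.35% × 68/366 = $672.3825
Total = $4,424.7650

$4,424.77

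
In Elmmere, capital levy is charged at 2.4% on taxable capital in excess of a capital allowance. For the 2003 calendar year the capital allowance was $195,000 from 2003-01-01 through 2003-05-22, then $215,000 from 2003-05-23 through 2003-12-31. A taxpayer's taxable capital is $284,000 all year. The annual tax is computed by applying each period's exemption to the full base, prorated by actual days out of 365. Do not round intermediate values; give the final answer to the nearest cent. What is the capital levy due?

$1,842.74

2003-01-01 to 2003-05-22: 142 days, exemption $195,000 → ($284,000 − $195,000) × 2.4% × 142/365 = $830.9918
2003-05-23 to 2003-12-31: 223 days, exemption $215,000 → ($284,000 − $215,000) × 2.4% × 223/365 = $1,011.7479
Total = $1,842.7397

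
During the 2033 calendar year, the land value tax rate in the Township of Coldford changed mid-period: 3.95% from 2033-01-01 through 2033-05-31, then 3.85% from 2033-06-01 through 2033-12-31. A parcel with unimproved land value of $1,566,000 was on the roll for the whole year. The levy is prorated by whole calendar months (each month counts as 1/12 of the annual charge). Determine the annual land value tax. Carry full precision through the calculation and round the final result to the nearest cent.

2033-01-01 to 2033-05-31: 5 months at 3.95% → $1,566,000 × 3.95% × 5/12 = $25,773.7500
2033-06-01 to 2033-12-31: 7 months at 3.85% → $1,566,000 × 3.85% × 7/12 = $35,169.7500
Total = $60,943.5000

$60,943.50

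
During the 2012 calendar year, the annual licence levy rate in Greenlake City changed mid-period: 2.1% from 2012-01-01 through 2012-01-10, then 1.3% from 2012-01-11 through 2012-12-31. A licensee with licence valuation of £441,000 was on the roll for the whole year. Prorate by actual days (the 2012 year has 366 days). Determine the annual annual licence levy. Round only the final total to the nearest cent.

2012-01-01 to 2012-01-10: 10 days at 2.1% → £441,000 × 2.1% × 10/366 = £253.0328
2012-01-11 to 2012-12-31: 356 days at 1.3% → £441,000 × 1.3% × 356/366 = £5,576.3607
Total = £5,829.3934

£5,829.39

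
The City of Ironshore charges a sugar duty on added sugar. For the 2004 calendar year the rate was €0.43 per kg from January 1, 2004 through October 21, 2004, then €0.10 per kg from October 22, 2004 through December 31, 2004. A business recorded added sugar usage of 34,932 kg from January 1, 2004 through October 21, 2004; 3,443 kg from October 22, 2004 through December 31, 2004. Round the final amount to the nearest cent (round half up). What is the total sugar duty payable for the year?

January 1 – October 21, 2004: 34,932 kg at €0.43/kg → €15020.76
October 22 – December 31, 2004: 3,443 kg at €0.10/kg → €344.30

€15365.06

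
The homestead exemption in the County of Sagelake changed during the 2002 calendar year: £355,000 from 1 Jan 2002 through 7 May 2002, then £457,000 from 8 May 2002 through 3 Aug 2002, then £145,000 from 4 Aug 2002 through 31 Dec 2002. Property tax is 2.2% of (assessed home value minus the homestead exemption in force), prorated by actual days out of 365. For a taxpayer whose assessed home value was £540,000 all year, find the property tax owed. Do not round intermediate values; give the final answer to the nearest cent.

1 Jan – 7 May 2002: 127 days, exemption £355,000 → (£540,000 − £355,000) × 2.2% × 127/365 = £1,416.1370
8 May – 3 Aug 2002: 88 days, exemption £457,000 → (£540,000 − £457,000) × 2.2% × 88/365 = £440.2411
4 Aug – 31 Dec 2002: 150 days, exemption £145,000 → (£540,000 − £145,000) × 2.2% × 150/365 = £3,571.2329
Total = £5,427.6110

£5,427.61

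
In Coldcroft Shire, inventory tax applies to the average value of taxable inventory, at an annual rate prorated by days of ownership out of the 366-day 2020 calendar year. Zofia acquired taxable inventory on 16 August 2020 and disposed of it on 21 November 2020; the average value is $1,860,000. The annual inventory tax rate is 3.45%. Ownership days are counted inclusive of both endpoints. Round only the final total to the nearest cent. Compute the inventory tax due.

$17,182.13

Days held (16 August – 21 November 2020): 98 out of 366
Tax = $1,860,000 × 3.45% × 98/366 = $17,182.1311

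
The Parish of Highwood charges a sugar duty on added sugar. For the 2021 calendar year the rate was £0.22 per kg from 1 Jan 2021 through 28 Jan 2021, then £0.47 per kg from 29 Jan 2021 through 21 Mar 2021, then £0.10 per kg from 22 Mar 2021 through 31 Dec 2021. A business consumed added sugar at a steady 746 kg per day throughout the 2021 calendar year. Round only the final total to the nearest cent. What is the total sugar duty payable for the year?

1 Jan – 28 Jan 2021: 28 days × 746 kg/day = 20,888 kg at £0.22/kg → £4595.36
29 Jan – 21 Mar 2021: 52 days × 746 kg/day = 38,792 kg at £0.47/kg → £18232.24
22 Mar – 31 Dec 2021: 285 days × 746 kg/day = 212,610 kg at £0.10/kg → £21261.00

£44088.60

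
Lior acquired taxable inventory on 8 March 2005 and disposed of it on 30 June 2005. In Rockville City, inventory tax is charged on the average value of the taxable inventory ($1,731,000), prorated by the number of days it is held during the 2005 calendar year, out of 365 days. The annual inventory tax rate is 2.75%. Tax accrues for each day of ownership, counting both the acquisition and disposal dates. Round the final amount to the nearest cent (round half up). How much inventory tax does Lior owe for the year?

Days held (8 March – 30 June 2005): 115 out of 365
Tax = $1,731,000 × 2.75% × 115/365 = $14,998.0479

$14,998.05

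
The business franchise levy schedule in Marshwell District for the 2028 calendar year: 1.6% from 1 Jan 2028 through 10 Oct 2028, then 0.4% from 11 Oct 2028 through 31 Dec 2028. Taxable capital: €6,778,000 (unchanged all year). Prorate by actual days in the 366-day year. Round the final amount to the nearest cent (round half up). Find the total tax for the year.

1 Jan – 10 Oct 2028: 284 days at 1.6% → €6,778,000 × 1.6% × 284/366 = €84,150.9071
11 Oct – 31 Dec 2028: 82 days at 0.4% → €6,778,000 × 0.4% × 82/366 = €6,074.2732
Total = €90,225.1803

€90,225.18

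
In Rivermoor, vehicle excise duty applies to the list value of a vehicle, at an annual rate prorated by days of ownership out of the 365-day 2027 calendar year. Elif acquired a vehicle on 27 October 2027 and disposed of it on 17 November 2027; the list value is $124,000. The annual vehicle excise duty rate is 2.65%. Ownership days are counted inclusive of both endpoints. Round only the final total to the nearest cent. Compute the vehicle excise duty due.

$198.06

Days held (27 October – 17 November 2027): 22 out of 365
Tax = $124,000 × 2.65% × 22/365 = $198.0603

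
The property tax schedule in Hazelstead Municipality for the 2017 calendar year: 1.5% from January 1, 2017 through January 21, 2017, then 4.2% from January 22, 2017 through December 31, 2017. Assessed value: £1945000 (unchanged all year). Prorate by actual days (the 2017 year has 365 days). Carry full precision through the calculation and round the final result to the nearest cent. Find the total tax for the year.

January 1 – January 21, 2017: 21 days at 1.5% → £1945000 × 1.5% × 21/365 = £1678.5616
January 22 – December 31, 2017: 344 days at 4.2% → £1945000 × 4.2% × 344/365 = £76990.0274
Total = £78668.5890

£78668.59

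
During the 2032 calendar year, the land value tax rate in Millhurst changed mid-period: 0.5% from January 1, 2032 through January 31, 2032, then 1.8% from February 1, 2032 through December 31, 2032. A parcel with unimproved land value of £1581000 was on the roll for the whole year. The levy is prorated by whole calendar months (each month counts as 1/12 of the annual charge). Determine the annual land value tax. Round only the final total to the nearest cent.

£26745.25

January 1 – January 31, 2032: 1 month at 0.5% → £1581000 × 0.5% × 1/12 = £658.7500
February 1 – December 31, 2032: 11 months at 1.8% → £1581000 × 1.8% × 11/12 = £26086.5000
Total = £26745.2500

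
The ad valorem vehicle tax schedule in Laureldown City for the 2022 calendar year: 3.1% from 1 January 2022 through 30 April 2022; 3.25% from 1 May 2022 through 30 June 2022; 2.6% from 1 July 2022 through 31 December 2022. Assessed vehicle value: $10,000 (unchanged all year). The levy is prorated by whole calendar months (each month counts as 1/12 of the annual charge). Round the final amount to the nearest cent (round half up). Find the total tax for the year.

$287.50

1 January – 30 April 2022: 4 months at 3.1% → $10,000 × 3.1% × 4/12 = $103.3333
1 May – 30 June 2022: 2 months at 3.25% → $10,000 × 3.25% × 2/12 = $54.1667
1 July – 31 December 2022: 6 months at 2.6% → $10,000 × 2.6% × 6/12 = $130.0000
Total = $287.5000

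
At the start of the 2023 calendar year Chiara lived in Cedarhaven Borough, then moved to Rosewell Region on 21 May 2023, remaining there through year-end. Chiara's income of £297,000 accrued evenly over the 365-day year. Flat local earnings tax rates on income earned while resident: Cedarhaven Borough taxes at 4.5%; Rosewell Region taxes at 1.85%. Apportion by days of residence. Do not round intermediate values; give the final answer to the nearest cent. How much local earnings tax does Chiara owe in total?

£8,513.32

Cedarhaven Borough, 1 Jan – 20 May 2023: 140 days → £297,000 × 4.5% × 140/365 = £5,126.3014
Rosewell Region, 21 May – 31 Dec 2023: 225 days → £297,000 × 1.85% × 225/365 = £3,387.0205
Total = £8,513.3219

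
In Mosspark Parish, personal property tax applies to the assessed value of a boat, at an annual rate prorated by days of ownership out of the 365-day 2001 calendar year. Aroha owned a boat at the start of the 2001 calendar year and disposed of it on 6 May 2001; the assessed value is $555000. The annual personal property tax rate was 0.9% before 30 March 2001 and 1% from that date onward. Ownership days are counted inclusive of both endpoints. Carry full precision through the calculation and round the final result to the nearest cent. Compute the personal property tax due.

1 January – 29 March 2001: 88 days at 0.9% → $555000 × 0.9% × 88/365 = $1204.2740
30 March – 6 May 2001: 38 days at 1% → $555000 × 1% × 38/365 = $577.8082
Total = $1782.0822

$1782.08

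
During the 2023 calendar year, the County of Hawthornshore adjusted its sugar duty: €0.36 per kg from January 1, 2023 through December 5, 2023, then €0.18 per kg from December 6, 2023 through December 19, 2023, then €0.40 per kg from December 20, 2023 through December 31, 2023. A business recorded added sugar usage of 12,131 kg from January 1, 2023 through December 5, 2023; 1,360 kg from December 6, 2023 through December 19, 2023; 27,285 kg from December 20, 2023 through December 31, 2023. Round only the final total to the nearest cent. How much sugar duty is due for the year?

January 1 – December 5, 2023: 12,131 kg at €0.36/kg → €4,367.16
December 6 – December 19, 2023: 1,360 kg at €0.18/kg → €244.80
December 20 – December 31, 2023: 27,285 kg at €0.40/kg → €10,914.00

€15,525.96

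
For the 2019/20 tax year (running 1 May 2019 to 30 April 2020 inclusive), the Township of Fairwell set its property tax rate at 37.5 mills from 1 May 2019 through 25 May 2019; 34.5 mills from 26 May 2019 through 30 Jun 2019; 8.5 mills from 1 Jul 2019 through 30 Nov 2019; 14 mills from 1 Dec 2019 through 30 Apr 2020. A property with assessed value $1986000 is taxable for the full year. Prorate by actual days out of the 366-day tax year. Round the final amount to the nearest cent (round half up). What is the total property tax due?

$30430.30

1 May – 25 May 2019: 25 days at 37.5 mills → $1986000 × 3.75% × 25/366 = $5087.0902
26 May – 30 Jun 2019: 36 days at 34.5 mills → $1986000 × 3.45% × 36/366 = $6739.3770
1 Jul – 30 Nov 2019: 153 days at 8.5 mills → $1986000 × 0.85% × 153/366 = $7056.8115
1 Dec 2019 – 30 Apr 2020: 152 days at 14 mills → $1986000 × 1.4% × 152/366 = $11547.0164
Total = $30430.2951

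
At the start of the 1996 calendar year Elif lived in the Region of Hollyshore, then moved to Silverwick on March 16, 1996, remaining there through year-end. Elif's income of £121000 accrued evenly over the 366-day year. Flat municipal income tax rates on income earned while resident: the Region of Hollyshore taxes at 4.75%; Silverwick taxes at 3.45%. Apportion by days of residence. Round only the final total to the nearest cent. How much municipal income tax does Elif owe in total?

£4496.84

The Region of Hollyshore, January 1 – March 15, 1996: 75 days → £121000 × 4.75% × 75/366 = £1177.7664
Silverwick, March 16 – December 31, 1996: 291 days → £121000 × 3.45% × 291/366 = £3319.0697
Total = £4496.8361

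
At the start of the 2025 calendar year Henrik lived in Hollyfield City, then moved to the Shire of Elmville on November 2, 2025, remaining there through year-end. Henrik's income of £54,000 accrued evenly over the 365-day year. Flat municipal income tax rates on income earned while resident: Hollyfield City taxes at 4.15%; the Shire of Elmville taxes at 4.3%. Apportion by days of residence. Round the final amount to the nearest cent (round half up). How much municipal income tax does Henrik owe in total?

£2,254.32

Hollyfield City, January 1 – November 1, 2025: 305 days → £54,000 × 4.15% × 305/365 = £1,872.6164
The Shire of Elmville, November 2 – December 31, 2025: 60 days → £54,000 × 4.3% × 60/365 = £381.6986
Total = £2,254.3151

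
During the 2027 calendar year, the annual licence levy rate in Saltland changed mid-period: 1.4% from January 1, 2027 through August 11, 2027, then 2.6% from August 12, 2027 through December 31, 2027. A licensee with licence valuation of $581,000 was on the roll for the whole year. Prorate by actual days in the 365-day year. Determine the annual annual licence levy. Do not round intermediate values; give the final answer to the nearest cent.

January 1 – August 11, 2027: 223 days at 1.4% → $581,000 × 1.4% × 223/365 = $4,969.5397
August 12 – December 31, 2027: 142 days at 2.6% → $581,000 × 2.6% × 142/365 = $5,876.8548
Total = $10,846.3945

$10,846.39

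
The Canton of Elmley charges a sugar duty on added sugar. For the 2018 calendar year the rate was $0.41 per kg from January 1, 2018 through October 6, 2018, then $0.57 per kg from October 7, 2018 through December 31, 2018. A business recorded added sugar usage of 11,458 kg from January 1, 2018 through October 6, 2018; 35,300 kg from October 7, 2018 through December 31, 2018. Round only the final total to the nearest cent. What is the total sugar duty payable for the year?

$24,818.78

January 1 – October 6, 2018: 11,458 kg at $0.41/kg → $4,697.78
October 7 – December 31, 2018: 35,300 kg at $0.57/kg → $20,121.00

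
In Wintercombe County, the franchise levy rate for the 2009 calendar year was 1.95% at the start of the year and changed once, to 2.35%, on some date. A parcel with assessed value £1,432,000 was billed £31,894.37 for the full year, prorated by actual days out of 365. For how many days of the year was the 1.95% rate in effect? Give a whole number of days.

112 days

Let d = days at the first rate; then 365 − d days at the second rate.
£1,432,000 × [1.95%·d + 2.35%·(365−d)] / 365 = £31,894.37
Solving gives d = 112, so the new rate took effect on April 23, 2009.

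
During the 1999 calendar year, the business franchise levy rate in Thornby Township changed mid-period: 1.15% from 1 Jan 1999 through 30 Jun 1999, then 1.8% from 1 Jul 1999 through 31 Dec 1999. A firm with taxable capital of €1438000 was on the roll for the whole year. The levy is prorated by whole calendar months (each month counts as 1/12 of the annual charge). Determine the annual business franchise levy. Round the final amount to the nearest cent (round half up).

1 Jan – 30 Jun 1999: 6 months at 1.15% → €1438000 × 1.15% × 6/12 = €8268.5000
1 Jul – 31 Dec 1999: 6 months at 1.8% → €1438000 × 1.8% × 6/12 = €12942.0000
Total = €21210.5000

€21210.50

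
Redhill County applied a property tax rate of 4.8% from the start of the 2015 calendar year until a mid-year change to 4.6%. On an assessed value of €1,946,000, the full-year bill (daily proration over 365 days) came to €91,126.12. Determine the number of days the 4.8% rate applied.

151 days

Let d = days at the first rate; then 365 − d days at the second rate.
€1,946,000 × [4.8%·d + 4.6%·(365−d)] / 365 = €91,126.12
Solving gives d = 151, so the new rate took effect on 1 June 2015.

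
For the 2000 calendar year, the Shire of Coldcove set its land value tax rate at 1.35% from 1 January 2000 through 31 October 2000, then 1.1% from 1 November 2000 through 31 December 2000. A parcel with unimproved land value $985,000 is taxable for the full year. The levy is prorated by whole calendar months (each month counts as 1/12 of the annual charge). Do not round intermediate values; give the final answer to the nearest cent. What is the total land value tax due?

1 January – 31 October 2000: 10 months at 1.35% → $985,000 × 1.35% × 10/12 = $11,081.2500
1 November – 31 December 2000: 2 months at 1.1% → $985,000 × 1.1% × 2/12 = $1,805.8333
Total = $12,887.0833

$12,887.08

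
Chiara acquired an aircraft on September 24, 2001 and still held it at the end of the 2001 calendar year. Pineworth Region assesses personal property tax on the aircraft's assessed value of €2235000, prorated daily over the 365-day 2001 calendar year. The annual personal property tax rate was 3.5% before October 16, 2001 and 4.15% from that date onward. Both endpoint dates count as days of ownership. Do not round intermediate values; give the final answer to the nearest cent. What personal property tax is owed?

€24281.90

September 24 – October 15, 2001: 22 days at 3.5% → €2235000 × 3.5% × 22/365 = €4714.9315
October 16 – December 31, 2001: 77 days at 4.15% → €2235000 × 4.15% × 77/365 = €19566.9658
Total = €24281.8973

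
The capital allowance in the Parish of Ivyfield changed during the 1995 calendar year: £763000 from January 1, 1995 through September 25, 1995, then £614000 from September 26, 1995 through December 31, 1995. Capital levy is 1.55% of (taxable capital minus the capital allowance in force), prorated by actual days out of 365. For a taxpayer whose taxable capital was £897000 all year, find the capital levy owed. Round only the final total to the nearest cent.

£2690.76

January 1 – September 25, 1995: 268 days, exemption £763000 → (£897000 − £763000) × 1.55% × 268/365 = £1525.0301
September 26 – December 31, 1995: 97 days, exemption £614000 → (£897000 − £614000) × 1.55% × 97/365 = £1165.7274
Total = £2690.7575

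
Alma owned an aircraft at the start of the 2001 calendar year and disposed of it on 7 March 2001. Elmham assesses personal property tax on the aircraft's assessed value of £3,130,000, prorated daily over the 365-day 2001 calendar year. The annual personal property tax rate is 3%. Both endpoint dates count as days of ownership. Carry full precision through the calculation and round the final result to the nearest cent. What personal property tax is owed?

Days held (1 January – 7 March 2001): 66 out of 365
Tax = £3,130,000 × 3% × 66/365 = £16,979.1781

£16,979.18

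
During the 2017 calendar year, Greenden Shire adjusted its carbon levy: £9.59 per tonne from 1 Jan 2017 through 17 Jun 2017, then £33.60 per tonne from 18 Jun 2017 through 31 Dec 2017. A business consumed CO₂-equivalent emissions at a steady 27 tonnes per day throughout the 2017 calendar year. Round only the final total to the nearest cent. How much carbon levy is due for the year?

£222,218.64

1 Jan – 17 Jun 2017: 168 days × 27 tonnes/day = 4,536 tonnes at £9.59/tonne → £43,500.24
18 Jun – 31 Dec 2017: 197 days × 27 tonnes/day = 5,319 tonnes at £33.60/tonne → £178,718.40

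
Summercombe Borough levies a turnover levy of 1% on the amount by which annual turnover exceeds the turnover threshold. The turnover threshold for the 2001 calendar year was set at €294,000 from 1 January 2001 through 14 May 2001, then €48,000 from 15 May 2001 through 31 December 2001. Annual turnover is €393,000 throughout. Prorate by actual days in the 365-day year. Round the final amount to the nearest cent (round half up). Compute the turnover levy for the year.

1 January – 14 May 2001: 134 days, exemption €294,000 → (€393,000 − €294,000) × 1% × 134/365 = €363.4521
15 May – 31 December 2001: 231 days, exemption €48,000 → (€393,000 − €48,000) × 1% × 231/365 = €2,183.4247
Total = €2,546.8767

€2,546.88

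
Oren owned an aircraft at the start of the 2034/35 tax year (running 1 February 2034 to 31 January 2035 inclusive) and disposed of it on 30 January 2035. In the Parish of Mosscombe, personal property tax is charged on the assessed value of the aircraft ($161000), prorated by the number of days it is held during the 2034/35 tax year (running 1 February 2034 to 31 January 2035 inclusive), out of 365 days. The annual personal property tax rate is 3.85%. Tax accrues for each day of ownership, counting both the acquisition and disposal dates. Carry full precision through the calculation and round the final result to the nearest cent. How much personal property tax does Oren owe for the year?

Days held (1 February 2034 – 30 January 2035): 364 out of 365
Tax = $161000 × 3.85% × 364/365 = $6181.5178

$6181.52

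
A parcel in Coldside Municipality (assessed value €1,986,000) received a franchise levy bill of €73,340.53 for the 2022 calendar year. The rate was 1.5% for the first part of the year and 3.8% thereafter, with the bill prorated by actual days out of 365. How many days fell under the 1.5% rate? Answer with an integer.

17 days

Let d = days at the first rate; then 365 − d days at the second rate.
€1,986,000 × [1.5%·d + 3.8%·(365−d)] / 365 = €73,340.53
Solving gives d = 17, so the new rate took effect on 18 Jan 2022.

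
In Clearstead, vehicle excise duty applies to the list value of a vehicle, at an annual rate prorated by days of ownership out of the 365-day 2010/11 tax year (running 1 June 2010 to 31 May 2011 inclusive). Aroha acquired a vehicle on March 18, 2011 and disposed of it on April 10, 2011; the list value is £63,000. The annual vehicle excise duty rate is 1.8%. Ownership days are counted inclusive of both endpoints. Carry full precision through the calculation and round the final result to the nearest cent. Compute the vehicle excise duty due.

Days held (March 18 – April 10, 2011): 24 out of 365
Tax = £63,000 × 1.8% × 24/365 = £74.5644

£74.56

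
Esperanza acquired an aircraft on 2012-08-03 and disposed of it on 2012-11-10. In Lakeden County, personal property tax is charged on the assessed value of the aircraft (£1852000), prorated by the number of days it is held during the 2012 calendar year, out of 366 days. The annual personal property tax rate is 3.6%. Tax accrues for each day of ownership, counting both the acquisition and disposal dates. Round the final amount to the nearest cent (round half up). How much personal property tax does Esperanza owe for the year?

Days held (2012-08-03 to 2012-11-10): 100 out of 366
Tax = £1852000 × 3.6% × 100/366 = £18216.3934

£18216.39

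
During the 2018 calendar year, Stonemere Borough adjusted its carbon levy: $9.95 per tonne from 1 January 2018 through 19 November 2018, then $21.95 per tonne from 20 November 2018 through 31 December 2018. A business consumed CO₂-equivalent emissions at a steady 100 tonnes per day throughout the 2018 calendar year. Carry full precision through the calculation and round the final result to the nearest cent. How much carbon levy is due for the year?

$413,575.00

1 January – 19 November 2018: 323 days × 100 tonnes/day = 32,300 tonnes at $9.95/tonne → $321,385.00
20 November – 31 December 2018: 42 days × 100 tonnes/day = 4,200 tonnes at $21.95/tonne → $92,190.00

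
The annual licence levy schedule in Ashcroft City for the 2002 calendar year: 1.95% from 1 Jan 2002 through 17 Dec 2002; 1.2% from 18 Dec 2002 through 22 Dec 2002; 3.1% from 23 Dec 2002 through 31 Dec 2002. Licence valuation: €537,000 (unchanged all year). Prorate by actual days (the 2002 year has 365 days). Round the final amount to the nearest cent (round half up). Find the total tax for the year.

€10,568.60

1 Jan – 17 Dec 2002: 351 days at 1.95% → €537,000 × 1.95% × 351/365 = €10,069.8534
18 Dec – 22 Dec 2002: 5 days at 1.2% → €537,000 × 1.2% × 5/365 = €88.2740
23 Dec – 31 Dec 2002: 9 days at 3.1% → €537,000 × 3.1% × 9/365 = €410.4740
Total = €10,568.6014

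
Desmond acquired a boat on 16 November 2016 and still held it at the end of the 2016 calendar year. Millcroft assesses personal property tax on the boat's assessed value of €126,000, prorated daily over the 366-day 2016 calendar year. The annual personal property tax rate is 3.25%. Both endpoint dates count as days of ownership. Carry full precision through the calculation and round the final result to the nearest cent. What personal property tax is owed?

€514.67

Days held (16 November – 31 December 2016): 46 out of 366
Tax = €126,000 × 3.25% × 46/366 = €514.6721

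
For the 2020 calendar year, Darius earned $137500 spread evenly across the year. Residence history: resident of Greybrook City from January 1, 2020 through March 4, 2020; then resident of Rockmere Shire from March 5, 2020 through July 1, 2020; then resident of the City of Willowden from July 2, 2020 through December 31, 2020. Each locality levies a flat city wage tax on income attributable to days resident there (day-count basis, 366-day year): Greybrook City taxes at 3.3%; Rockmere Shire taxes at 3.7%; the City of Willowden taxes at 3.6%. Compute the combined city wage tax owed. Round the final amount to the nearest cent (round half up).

Greybrook City, January 1 – March 4, 2020: 64 days → $137500 × 3.3% × 64/366 = $793.4426
Rockmere Shire, March 5 – July 1, 2020: 119 days → $137500 × 3.7% × 119/366 = $1654.1325
The City of Willowden, July 2 – December 31, 2020: 183 days → $137500 × 3.6% × 183/366 = $2475.0000
Total = $4922.5751

$4922.58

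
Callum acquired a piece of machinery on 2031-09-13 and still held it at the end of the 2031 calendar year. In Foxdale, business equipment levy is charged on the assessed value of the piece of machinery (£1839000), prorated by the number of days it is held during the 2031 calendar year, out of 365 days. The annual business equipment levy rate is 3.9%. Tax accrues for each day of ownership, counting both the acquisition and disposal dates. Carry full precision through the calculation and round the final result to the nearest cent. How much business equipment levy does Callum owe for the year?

Days held (2031-09-13 to 2031-12-31): 110 out of 365
Tax = £1839000 × 3.9% × 110/365 = £21614.5479

£21614.55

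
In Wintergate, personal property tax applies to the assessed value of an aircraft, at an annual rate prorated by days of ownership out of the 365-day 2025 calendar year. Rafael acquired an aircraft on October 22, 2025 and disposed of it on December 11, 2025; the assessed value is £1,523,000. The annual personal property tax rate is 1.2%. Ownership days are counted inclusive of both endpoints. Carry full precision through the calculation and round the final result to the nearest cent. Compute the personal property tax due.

£2,553.63

Days held (October 22 – December 11, 2025): 51 out of 365
Tax = £1,523,000 × 1.2% × 51/365 = £2,553.6329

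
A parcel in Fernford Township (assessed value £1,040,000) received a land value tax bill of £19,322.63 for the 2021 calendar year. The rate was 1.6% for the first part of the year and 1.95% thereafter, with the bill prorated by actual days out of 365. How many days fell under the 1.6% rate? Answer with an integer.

96 days

Let d = days at the first rate; then 365 − d days at the second rate.
£1,040,000 × [1.6%·d + 1.95%·(365−d)] / 365 = £19,322.63
Solving gives d = 96, so the new rate took effect on 7 April 2021.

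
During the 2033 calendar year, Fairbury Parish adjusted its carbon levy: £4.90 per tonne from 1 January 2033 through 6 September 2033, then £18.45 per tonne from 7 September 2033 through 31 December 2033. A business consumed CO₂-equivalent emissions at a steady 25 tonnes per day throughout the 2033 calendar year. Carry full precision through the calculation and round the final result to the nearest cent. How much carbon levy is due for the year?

1 January – 6 September 2033: 249 days × 25 tonnes/day = 6,225 tonnes at £4.90/tonne → £30502.50
7 September – 31 December 2033: 116 days × 25 tonnes/day = 2,900 tonnes at £18.45/tonne → £53505.00

£84007.50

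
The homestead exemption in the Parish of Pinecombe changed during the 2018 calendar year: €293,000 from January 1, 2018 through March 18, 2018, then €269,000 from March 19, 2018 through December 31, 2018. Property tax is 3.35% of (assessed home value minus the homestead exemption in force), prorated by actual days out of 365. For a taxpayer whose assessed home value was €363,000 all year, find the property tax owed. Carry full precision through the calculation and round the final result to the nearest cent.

January 1 – March 18, 2018: 77 days, exemption €293,000 → (€363,000 − €293,000) × 3.35% × 77/365 = €494.6986
March 19 – December 31, 2018: 288 days, exemption €269,000 → (€363,000 − €269,000) × 3.35% × 288/365 = €2,484.6904
Total = €2,979.3890

€2,979.39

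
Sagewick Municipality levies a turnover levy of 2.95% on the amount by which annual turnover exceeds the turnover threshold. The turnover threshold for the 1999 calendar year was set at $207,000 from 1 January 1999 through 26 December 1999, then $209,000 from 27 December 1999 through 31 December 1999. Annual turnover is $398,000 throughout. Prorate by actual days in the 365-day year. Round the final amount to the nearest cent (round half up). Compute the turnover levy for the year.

1 January – 26 December 1999: 360 days, exemption $207,000 → ($398,000 − $207,000) × 2.95% × 360/365 = $5,557.3151
27 December – 31 December 1999: 5 days, exemption $209,000 → ($398,000 − $209,000) × 2.95% × 5/365 = $76.3767
Total = $5,633.6918

$5,633.69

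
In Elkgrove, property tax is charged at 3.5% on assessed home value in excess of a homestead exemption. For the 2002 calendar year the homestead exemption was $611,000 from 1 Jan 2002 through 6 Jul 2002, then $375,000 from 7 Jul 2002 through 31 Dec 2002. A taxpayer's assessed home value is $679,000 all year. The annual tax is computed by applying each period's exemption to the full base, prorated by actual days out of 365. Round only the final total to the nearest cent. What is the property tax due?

$6,408.16

1 Jan – 6 Jul 2002: 187 days, exemption $611,000 → ($679,000 − $611,000) × 3.5% × 187/365 = $1,219.3425
7 Jul – 31 Dec 2002: 178 days, exemption $375,000 → ($679,000 − $375,000) × 3.5% × 178/365 = $5,188.8219
Total = $6,408.1644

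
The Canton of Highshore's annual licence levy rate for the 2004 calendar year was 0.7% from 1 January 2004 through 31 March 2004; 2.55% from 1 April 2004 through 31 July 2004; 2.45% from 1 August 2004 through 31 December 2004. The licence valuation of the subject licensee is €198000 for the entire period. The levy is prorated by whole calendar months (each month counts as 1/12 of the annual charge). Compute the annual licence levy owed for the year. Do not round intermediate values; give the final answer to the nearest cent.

1 January – 31 March 2004: 3 months at 0.7% → €198000 × 0.7% × 3/12 = €346.5000
1 April – 31 July 2004: 4 months at 2.55% → €198000 × 2.55% × 4/12 = €1683.0000
1 August – 31 December 2004: 5 months at 2.45% → €198000 × 2.45% × 5/12 = €2021.2500
Total = €4050.7500

€4050.75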